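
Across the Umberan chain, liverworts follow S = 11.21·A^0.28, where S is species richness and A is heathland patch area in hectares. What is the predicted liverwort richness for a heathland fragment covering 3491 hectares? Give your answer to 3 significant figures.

110

S = 11.21 × 3491^0.28
ln S = ln 11.21 + 0.28 × ln 3491 = 2.4168 + 0.28 × 8.1579 = 4.7010
S = e^4.7010 ≈ 110.1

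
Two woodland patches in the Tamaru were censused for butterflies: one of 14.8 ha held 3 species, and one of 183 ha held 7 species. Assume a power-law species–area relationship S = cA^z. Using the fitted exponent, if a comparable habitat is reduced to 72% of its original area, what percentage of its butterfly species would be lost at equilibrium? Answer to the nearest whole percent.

10%

z = ln(7/3) / ln(183/14.8) = 0.8473 / 2.5149 = 0.3369
S_new/S_old = (A_new/A_old)^z = 0.72^0.3369 = exp(0.3369 × -0.3285) = 0.8952
Fraction lost = 1 − 0.8952 = 0.1048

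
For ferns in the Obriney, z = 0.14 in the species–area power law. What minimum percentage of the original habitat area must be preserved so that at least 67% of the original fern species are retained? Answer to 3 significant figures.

5.72%

Need (A_new/A_old)^0.14 = 0.67, so A_new/A_old = 0.67^(1/0.14) = 0.67^7.143
ln(A_new/A_old) = ln 0.67 / 0.14 = -0.4005 / 0.14 = -2.8606
A_new/A_old = e^-2.8606 ≈ 0.05724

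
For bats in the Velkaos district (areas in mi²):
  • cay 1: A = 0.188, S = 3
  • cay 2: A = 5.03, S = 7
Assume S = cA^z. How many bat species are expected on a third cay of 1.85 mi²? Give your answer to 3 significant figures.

z = ln(7/3) / ln(5.03/0.188) = 0.8473 / 3.2867 = 0.2578
c = 3 / 0.188^0.2578 = 3 / 0.65 = 4.616
S₃ = 4.616 × 1.85^0.2578 = 4.616 × 1.172 ≈ 5.409

5.41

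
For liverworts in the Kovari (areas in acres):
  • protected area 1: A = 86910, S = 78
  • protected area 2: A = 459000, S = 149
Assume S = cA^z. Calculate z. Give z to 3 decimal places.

0.389

Taking logs: ln S = ln c + z ln A, so z = (ln S₂ − ln S₁)/(ln A₂ − ln A₁).
z = ln(149/78) / ln(459000/86910) = ln(1.91) / ln(5.281) = 0.6472 / 1.6642 = 0.3889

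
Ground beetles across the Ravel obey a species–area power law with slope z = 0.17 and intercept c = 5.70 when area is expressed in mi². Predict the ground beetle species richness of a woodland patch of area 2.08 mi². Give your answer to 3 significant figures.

S = 5.7 × 2.08^0.17
ln S = ln 5.7 + 0.17 × ln 2.08 = 1.7405 + 0.17 × 0.7324 = 1.8650
S = e^1.8650 ≈ 6.456

6.46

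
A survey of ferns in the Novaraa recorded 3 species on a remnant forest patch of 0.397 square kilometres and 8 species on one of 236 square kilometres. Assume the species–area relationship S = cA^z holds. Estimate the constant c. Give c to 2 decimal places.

3.46

z = ln(S₂/S₁) / ln(A₂/A₁) = ln(8/3) / ln(236/0.397) = 0.9808 / 6.3877 = 0.1536
c = S₁ / A₁^z = 3 / 0.397^0.1536 = 3 / 0.8677 = 3.457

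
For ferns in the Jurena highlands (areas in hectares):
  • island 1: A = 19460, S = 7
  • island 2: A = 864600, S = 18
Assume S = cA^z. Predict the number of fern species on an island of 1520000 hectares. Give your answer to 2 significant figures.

21

z = ln(18/7) / ln(864600/19460) = 0.9445 / 3.7939 = 0.2489
c = 7 / 19460^0.2489 = 7 / 11.69 = 0.5989
S₃ = 0.5989 × 1520000^0.2489 = 0.5989 × 34.59 ≈ 20.71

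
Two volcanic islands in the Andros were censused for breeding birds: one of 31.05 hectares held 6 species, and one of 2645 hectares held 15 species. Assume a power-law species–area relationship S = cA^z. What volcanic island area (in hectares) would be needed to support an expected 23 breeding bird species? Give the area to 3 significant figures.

z = ln(15/6) / ln(2645/31.05) = 0.9163 / 4.4448 = 0.2061
c = 6 / 31.05^0.2061 = 6 / 2.03 = 2.955
A = (23/2.955)^(1/0.2061) ⇒ ln A = ln(7.783)/0.2061 = 9.9539
A = e^9.9539 ≈ 21034 hectares

21000 hectares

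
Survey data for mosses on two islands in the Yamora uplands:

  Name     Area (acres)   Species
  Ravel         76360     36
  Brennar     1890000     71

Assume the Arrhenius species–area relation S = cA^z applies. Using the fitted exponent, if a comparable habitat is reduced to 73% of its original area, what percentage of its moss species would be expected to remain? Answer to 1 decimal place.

93.6%

z = ln(71/36) / ln(1890000/76360) = 0.6792 / 3.2089 = 0.2117
S_new/S_old = (A_new/A_old)^z = 0.73^0.2117 = exp(0.2117 × -0.3147) = 0.9356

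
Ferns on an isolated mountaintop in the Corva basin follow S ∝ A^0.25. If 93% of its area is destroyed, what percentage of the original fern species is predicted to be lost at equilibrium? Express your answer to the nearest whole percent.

S_new/S_old = (A_new/A_old)^z = 0.07^0.25
= exp(0.25 × ln 0.07) = exp(0.25 × -2.6593) = exp(-0.6648) ≈ 0.5144
Fraction lost = 1 − 0.5144 = 0.4856

49%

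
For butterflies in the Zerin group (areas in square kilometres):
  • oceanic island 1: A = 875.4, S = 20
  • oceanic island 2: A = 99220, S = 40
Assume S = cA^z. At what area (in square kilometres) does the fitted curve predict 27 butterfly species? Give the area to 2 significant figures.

z = ln(40/20) / ln(99220/875.4) = 0.6931 / 4.7304 = 0.1465
c = 20 / 875.4^0.1465 = 20 / 2.698 = 7.412
A = (27/7.412)^(1/0.1465) ⇒ ln A = ln(3.643)/0.1465 = 8.8228
A = e^8.8228 ≈ 6787 square kilometres

6800 square kilometres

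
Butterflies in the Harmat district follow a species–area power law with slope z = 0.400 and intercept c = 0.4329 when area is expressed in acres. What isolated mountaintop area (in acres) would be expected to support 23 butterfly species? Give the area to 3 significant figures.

23 = 0.4329 × A^0.4  ⇒  A^0.4 = 23/0.4329 = 53.13
ln A = ln(53.13) / 0.4 = 3.9727 / 0.4 = 9.9319
A = e^9.9319 ≈ 20576 acres

20600 acres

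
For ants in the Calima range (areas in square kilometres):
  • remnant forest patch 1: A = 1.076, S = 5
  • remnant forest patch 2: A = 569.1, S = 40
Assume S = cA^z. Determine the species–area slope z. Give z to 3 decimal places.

Taking logs: ln S = ln c + z ln A, so z = (ln S₂ − ln S₁)/(ln A₂ − ln A₁).
z = ln(40/5) / ln(569.1/1.076) = ln(8) / ln(528.9) = 2.0794 / 6.2708 = 0.3316

0.332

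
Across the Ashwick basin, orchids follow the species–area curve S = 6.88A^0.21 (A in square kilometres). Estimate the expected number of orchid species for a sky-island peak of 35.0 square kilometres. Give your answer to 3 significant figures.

S = 6.88 × 35^0.21 = 6.88 × 2.11 ≈ 14.52

14.5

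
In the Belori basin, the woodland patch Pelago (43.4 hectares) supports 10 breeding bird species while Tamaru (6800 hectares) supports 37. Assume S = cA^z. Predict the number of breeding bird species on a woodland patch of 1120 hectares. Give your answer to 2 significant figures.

z = ln(37/10) / ln(6800/43.4) = 1.3083 / 5.0542 = 0.2589
c = 10 / 43.4^0.2589 = 10 / 2.654 = 3.768
S₃ = 3.768 × 1120^0.2589 = 3.768 × 6.156 ≈ 23.2

23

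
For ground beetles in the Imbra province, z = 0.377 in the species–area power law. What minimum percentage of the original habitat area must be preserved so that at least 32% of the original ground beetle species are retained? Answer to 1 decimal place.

Need (A_new/A_old)^0.377 = 0.32, so A_new/A_old = 0.32^(1/0.377) = 0.32^2.653
ln(A_new/A_old) = ln 0.32 / 0.377 = -1.1394 / 0.377 = -3.0224
A_new/A_old = e^-3.0224 ≈ 0.04869

4.9%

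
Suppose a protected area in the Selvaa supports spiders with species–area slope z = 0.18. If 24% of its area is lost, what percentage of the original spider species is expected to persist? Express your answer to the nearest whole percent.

95%

S_new/S_old = (A_new/A_old)^z = 0.76^0.18
= exp(0.18 × ln 0.76) = exp(0.18 × -0.2744) = exp(-0.0494) ≈ 0.9518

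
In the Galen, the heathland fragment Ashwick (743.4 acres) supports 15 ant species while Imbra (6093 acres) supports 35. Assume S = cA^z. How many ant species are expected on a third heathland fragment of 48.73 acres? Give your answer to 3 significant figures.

z = ln(35/15) / ln(6093/743.4) = 0.8473 / 2.1037 = 0.4028
c = 15 / 743.4^0.4028 = 15 / 14.34 = 1.046
S₃ = 1.046 × 48.73^0.4028 = 1.046 × 4.784 ≈ 5.005

5.01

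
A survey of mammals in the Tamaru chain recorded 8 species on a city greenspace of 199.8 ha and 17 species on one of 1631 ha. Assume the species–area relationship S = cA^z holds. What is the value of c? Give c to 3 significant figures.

1.19

z = ln(S₂/S₁) / ln(A₂/A₁) = ln(17/8) / ln(1631/199.8) = 0.7538 / 2.0996 = 0.3590
c = S₁ / A₁^z = 8 / 199.8^0.3590 = 8 / 6.698 = 1.194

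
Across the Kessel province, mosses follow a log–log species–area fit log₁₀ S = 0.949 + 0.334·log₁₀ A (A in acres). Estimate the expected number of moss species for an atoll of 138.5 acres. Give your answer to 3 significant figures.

46.2

S = 8.892 × 138.5^0.334
ln S = ln 8.892 + 0.334 × ln 138.5 = 2.1852 + 0.334 × 4.9309 = 3.8321
S = e^3.8321 ≈ 46.16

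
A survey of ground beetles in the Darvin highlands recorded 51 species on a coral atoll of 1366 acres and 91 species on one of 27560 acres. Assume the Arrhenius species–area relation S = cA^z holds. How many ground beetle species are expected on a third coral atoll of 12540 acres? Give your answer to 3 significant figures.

z = ln(91/51) / ln(27560/1366) = 0.5790 / 3.0045 = 0.1927
c = 51 / 1366^0.1927 = 51 / 4.02 = 12.69
S₃ = 12.69 × 12540^0.1927 = 12.69 × 6.164 ≈ 78.19

78.2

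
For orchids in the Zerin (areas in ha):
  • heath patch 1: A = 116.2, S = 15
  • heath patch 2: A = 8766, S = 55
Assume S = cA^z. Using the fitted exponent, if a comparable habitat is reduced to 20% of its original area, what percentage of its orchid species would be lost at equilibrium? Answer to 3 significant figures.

38.3%

z = ln(55/15) / ln(8766/116.2) = 1.2993 / 4.3233 = 0.3005
S_new/S_old = (A_new/A_old)^z = 0.2^0.3005 = exp(0.3005 × -1.6094) = 0.6165
Fraction lost = 1 − 0.6165 = 0.3835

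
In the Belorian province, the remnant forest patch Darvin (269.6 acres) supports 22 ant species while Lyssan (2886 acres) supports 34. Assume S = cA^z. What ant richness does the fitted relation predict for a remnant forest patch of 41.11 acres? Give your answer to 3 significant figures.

z = ln(34/22) / ln(2886/269.6) = 0.4353 / 2.3707 = 0.1836
c = 22 / 269.6^0.1836 = 22 / 2.795 = 7.872
S₃ = 7.872 × 41.11^0.1836 = 7.872 × 1.979 ≈ 15.58

15.6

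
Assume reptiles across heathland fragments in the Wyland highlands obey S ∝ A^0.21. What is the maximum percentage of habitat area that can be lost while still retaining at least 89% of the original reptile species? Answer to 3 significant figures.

Need (A_new/A_old)^0.21 = 0.89, so A_new/A_old = 0.89^(1/0.21) = 0.89^4.762
ln(A_new/A_old) = ln 0.89 / 0.21 = -0.1165 / 0.21 = -0.5549
A_new/A_old = e^-0.5549 ≈ 0.5741
Fraction that can be lost = 1 − 0.5741 = 0.4259

42.6%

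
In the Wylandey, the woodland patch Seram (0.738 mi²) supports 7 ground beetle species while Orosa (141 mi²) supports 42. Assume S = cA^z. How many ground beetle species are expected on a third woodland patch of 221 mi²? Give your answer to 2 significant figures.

z = ln(42/7) / ln(141/0.738) = 1.7918 / 5.2526 = 0.3411
c = 7 / 0.738^0.3411 = 7 / 0.9016 = 7.764
S₃ = 7.764 × 221^0.3411 = 7.764 × 6.306 ≈ 48.96

49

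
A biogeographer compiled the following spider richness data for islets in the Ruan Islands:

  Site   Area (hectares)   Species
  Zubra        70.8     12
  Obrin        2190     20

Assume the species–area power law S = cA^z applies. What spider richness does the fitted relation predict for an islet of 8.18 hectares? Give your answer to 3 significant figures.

8.70

z = ln(20/12) / ln(2190/70.8) = 0.5108 / 3.4318 = 0.1489
c = 12 / 70.8^0.1489 = 12 / 1.885 = 6.365
S₃ = 6.365 × 8.18^0.1489 = 6.365 × 1.367 ≈ 8.703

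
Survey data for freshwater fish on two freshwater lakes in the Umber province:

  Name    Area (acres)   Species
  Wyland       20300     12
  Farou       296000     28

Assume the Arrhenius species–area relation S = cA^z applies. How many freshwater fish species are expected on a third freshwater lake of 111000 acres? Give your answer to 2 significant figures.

21

z = ln(28/12) / ln(296000/20300) = 0.8473 / 2.6797 = 0.3162
c = 12 / 20300^0.3162 = 12 / 23.01 = 0.5214
S₃ = 0.5214 × 111000^0.3162 = 0.5214 × 39.38 ≈ 20.53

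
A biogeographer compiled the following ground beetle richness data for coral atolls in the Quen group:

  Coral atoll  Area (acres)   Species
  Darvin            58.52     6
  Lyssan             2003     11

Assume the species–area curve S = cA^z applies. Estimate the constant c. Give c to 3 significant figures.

2.99

z = ln(S₂/S₁) / ln(A₂/A₁) = ln(11/6) / ln(2003/58.52) = 0.6061 / 3.5330 = 0.1716
c = S₁ / A₁^z = 6 / 58.52^0.1716 = 6 / 2.01 = 2.985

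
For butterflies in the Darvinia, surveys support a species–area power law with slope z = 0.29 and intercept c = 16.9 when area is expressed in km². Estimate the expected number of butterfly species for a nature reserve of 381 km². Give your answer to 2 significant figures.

S = 16.9 × 381^0.29
ln S = ln 16.9 + 0.29 × ln 381 = 2.8273 + 0.29 × 5.9428 = 4.5507
S = e^4.5507 ≈ 94.7

95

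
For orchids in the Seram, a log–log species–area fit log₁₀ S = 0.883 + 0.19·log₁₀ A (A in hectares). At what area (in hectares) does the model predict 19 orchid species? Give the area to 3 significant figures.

121 hectares

19 = 7.638 × A^0.19  ⇒  A^0.19 = 19/7.638 = 2.487
ln A = ln(2.487) / 0.19 = 0.9113 / 0.19 = 4.7961
A = e^4.7961 ≈ 121 hectares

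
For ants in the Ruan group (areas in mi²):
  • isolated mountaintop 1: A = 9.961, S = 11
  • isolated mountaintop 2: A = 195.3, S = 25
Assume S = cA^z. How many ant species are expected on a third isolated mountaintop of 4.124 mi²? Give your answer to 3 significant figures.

8.62

z = ln(25/11) / ln(195.3/9.961) = 0.8210 / 2.9759 = 0.2759
c = 11 / 9.961^0.2759 = 11 / 1.885 = 5.834
S₃ = 5.834 × 4.124^0.2759 = 5.834 × 1.478 ≈ 8.625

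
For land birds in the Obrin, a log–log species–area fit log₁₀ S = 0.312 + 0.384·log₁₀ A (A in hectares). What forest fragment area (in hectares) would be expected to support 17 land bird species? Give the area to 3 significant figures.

17 = 2.051 × A^0.384  ⇒  A^0.384 = 17/2.051 = 8.288
ln A = ln(8.288) / 0.384 = 2.1148 / 0.384 = 5.5073
A = e^5.5073 ≈ 246.5 hectares

246 hectares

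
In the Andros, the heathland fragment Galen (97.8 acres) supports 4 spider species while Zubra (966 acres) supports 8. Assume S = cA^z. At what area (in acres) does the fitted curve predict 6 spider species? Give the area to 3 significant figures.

z = ln(8/4) / ln(966/97.8) = 0.6931 / 2.2902 = 0.3027
c = 4 / 97.8^0.3027 = 4 / 4.003 = 0.9993
A = (6/0.9993)^(1/0.3027) ⇒ ln A = ln(6.004)/0.3027 = 5.9226
A = e^5.9226 ≈ 373.4 acres

373 acres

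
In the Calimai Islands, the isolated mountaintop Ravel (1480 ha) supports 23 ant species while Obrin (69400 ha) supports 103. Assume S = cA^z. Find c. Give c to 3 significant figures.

z = ln(S₂/S₁) / ln(A₂/A₁) = ln(103/23) / ln(69400/1480) = 1.4992 / 3.8478 = 0.3896
c = S₁ / A₁^z = 23 / 1480^0.3896 = 23 / 17.19 = 1.338

1.34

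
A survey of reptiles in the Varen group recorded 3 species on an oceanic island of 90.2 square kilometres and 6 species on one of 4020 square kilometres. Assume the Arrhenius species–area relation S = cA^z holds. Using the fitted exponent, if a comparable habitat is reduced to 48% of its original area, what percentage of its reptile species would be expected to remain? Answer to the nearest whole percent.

87%

z = ln(6/3) / ln(4020/90.2) = 0.6931 / 3.7970 = 0.1826
S_new/S_old = (A_new/A_old)^z = 0.48^0.1826 = exp(0.1826 × -0.7340) = 0.8746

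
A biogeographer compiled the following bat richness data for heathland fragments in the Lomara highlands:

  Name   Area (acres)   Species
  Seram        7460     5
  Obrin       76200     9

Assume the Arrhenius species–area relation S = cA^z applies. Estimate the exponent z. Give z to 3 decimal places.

Taking logs: ln S = ln c + z ln A, so z = (ln S₂ − ln S₁)/(ln A₂ − ln A₁).
z = ln(9/5) / ln(76200/7460) = ln(1.8) / ln(10.21) = 0.5878 / 2.3238 = 0.2529

0.253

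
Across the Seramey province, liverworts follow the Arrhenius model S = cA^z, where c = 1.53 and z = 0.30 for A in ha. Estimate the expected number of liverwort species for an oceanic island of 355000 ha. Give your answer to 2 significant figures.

S = 1.53 × 355000^0.3
ln S = ln 1.53 + 0.3 × ln 355000 = 0.4253 + 0.3 × 12.7799 = 4.2592
S = e^4.2592 ≈ 70.76

71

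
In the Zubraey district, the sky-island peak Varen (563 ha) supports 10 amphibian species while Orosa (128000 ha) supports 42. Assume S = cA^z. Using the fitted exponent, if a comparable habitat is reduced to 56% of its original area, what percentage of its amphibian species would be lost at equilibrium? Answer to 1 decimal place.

14.2%

z = ln(42/10) / ln(128000/563) = 1.4351 / 5.4265 = 0.2645
S_new/S_old = (A_new/A_old)^z = 0.56^0.2645 = exp(0.2645 × -0.5798) = 0.8578
Fraction lost = 1 − 0.8578 = 0.1422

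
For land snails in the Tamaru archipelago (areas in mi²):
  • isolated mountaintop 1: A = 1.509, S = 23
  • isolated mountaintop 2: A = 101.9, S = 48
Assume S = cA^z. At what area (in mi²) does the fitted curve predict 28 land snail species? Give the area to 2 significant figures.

4.7 mi²

z = ln(48/23) / ln(101.9/1.509) = 0.7357 / 4.2125 = 0.1746
c = 23 / 1.509^0.1746 = 23 / 1.075 = 21.41
A = (28/21.41)^(1/0.1746) ⇒ ln A = ln(1.308)/0.1746 = 1.5378
A = e^1.5378 ≈ 4.654 mi²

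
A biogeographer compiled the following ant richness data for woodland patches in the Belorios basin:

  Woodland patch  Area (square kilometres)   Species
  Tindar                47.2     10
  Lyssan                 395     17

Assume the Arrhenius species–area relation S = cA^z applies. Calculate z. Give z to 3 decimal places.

0.250

Taking logs: ln S = ln c + z ln A, so z = (ln S₂ − ln S₁)/(ln A₂ − ln A₁).
z = ln(17/10) / ln(395/47.2) = ln(1.7) / ln(8.369) = 0.5306 / 2.1245 = 0.2498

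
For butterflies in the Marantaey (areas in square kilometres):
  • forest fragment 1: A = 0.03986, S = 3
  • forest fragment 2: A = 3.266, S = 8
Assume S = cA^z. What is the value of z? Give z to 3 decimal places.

0.223

Taking logs: ln S = ln c + z ln A, so z = (ln S₂ − ln S₁)/(ln A₂ − ln A₁).
z = ln(8/3) / ln(3.266/0.03986) = ln(2.667) / ln(81.94) = 0.9808 / 4.4059 = 0.2226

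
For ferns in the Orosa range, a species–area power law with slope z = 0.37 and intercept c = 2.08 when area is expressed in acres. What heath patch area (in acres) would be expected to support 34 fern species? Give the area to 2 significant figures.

34 = 2.08 × A^0.37  ⇒  A^0.37 = 34/2.08 = 16.35
ln A = ln(16.35) / 0.37 = 2.7940 / 0.37 = 7.5513
A = e^7.5513 ≈ 1903 acres

1900 acres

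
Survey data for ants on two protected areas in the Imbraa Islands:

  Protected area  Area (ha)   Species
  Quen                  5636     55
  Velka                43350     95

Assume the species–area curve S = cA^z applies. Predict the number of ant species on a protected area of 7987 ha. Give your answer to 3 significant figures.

60.4

z = ln(95/55) / ln(43350/5636) = 0.5465 / 2.0401 = 0.2679
c = 55 / 5636^0.2679 = 55 / 10.11 = 5.439
S₃ = 5.439 × 7987^0.2679 = 5.439 × 11.1 ≈ 60.38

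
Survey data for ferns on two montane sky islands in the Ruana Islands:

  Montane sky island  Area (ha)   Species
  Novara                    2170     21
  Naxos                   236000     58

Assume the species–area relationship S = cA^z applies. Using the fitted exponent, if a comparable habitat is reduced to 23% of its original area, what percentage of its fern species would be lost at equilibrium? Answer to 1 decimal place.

z = ln(58/21) / ln(236000/2170) = 1.0159 / 4.6891 = 0.2167
S_new/S_old = (A_new/A_old)^z = 0.23^0.2167 = exp(0.2167 × -1.4697) = 0.7273
Fraction lost = 1 − 0.7273 = 0.2727

27.3%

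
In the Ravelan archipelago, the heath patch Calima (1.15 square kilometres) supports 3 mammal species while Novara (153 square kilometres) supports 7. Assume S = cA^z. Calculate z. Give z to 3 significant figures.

0.173

Taking logs: ln S = ln c + z ln A, so z = (ln S₂ − ln S₁)/(ln A₂ − ln A₁).
z = ln(7/3) / ln(153/1.15) = ln(2.333) / ln(133) = 0.8473 / 4.8907 = 0.1732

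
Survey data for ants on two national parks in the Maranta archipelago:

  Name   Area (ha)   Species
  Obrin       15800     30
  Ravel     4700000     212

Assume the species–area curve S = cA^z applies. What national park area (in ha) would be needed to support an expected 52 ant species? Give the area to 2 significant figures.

z = ln(212/30) / ln(4700000/15800) = 1.9554 / 5.6953 = 0.3433
c = 30 / 15800^0.3433 = 30 / 27.64 = 1.085
A = (52/1.085)^(1/0.3433) ⇒ ln A = ln(47.91)/0.3433 = 11.2698
A = e^11.2698 ≈ 78421 ha

78000 ha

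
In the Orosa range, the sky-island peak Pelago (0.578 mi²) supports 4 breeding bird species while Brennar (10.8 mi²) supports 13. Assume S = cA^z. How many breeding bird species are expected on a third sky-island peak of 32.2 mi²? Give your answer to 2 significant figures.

z = ln(13/4) / ln(10.8/0.578) = 1.1787 / 2.9277 = 0.4026
c = 4 / 0.578^0.4026 = 4 / 0.802 = 4.988
S₃ = 4.988 × 32.2^0.4026 = 4.988 × 4.046 ≈ 20.18

20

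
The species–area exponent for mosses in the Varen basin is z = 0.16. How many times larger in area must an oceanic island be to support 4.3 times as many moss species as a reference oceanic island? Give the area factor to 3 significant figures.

(A₂/A₁)^0.16 = 4.3, so A₂/A₁ = 4.3^(1/0.16) = 4.3^6.25
ln(A₂/A₁) = ln 4.3 / 0.16 = 1.4586 / 0.16 = 9.1163
A₂/A₁ = e^9.1163 ≈ 9103

9100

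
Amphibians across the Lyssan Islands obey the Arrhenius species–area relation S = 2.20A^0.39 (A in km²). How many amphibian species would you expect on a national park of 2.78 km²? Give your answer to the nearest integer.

3

S = 2.2 × 2.78^0.39 = 2.2 × 1.49 ≈ 3.278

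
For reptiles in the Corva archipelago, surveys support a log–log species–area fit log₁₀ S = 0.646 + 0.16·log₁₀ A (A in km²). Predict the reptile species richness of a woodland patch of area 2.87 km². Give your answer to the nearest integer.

S = 4.426 × 2.87^0.16
ln S = ln 4.426 + 0.16 × ln 2.87 = 1.4875 + 0.16 × 1.0543 = 1.6562
S = e^1.6562 ≈ 5.239

5 species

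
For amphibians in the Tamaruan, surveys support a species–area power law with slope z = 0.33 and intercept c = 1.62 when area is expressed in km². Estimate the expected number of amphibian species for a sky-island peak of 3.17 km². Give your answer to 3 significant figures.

2.37

S = 1.62 × 3.17^0.33 = 1.62 × 1.463 ≈ 2.371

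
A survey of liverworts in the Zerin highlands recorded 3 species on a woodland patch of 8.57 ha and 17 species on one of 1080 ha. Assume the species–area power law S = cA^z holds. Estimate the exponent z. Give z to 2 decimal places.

Taking logs: ln S = ln c + z ln A, so z = (ln S₂ − ln S₁)/(ln A₂ − ln A₁).
z = ln(17/3) / ln(1080/8.57) = ln(5.667) / ln(126) = 1.7346 / 4.8364 = 0.3587

0.36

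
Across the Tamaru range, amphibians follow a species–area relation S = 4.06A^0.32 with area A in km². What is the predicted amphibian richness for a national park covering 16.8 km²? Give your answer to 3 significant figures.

10.0

S = 4.06 × 16.8^0.32 = 4.06 × 2.467 ≈ 10.01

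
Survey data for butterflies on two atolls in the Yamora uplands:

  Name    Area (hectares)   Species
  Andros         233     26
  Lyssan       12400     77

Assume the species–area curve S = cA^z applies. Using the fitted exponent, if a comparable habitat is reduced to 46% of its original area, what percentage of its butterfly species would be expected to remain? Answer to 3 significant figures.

z = ln(77/26) / ln(12400/233) = 1.0857 / 3.9744 = 0.2732
S_new/S_old = (A_new/A_old)^z = 0.46^0.2732 = exp(0.2732 × -0.7765) = 0.8089

80.9%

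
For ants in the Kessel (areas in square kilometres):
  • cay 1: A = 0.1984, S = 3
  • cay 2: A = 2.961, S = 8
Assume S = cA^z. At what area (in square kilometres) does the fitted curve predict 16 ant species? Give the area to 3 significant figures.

z = ln(8/3) / ln(2.961/0.1984) = 0.9808 / 2.7030 = 0.3629
c = 3 / 0.1984^0.3629 = 3 / 0.556 = 5.395
A = (16/5.395)^(1/0.3629) ⇒ ln A = ln(2.966)/0.3629 = 2.9957
A = e^2.9957 ≈ 20 square kilometres

20.0 square kilometres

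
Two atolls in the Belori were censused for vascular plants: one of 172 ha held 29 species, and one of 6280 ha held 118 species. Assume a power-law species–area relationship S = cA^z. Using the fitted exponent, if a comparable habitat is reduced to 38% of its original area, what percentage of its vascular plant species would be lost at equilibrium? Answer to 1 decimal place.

31.4%

z = ln(118/29) / ln(6280/172) = 1.4034 / 3.5976 = 0.3901
S_new/S_old = (A_new/A_old)^z = 0.38^0.3901 = exp(0.3901 × -0.9676) = 0.6856
Fraction lost = 1 − 0.6856 = 0.3144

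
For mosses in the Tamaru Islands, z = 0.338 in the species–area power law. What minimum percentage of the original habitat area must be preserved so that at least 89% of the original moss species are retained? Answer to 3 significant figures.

70.8%

Need (A_new/A_old)^0.338 = 0.89, so A_new/A_old = 0.89^(1/0.338) = 0.89^2.959
ln(A_new/A_old) = ln 0.89 / 0.338 = -0.1165 / 0.338 = -0.3448
A_new/A_old = e^-0.3448 ≈ 0.7084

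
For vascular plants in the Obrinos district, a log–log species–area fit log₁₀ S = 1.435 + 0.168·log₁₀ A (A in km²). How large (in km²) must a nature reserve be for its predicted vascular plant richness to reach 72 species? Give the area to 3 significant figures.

327 km²

72 = 27.23 × A^0.168  ⇒  A^0.168 = 72/27.23 = 2.644
ln A = ln(2.644) / 0.168 = 0.9725 / 0.168 = 5.7884
A = e^5.7884 ≈ 326.5 km²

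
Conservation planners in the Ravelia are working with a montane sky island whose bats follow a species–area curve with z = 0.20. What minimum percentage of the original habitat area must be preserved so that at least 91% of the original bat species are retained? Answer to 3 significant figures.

62.4%

Need (A_new/A_old)^0.2 = 0.91, so A_new/A_old = 0.91^(1/0.2) = 0.91^5
ln(A_new/A_old) = ln 0.91 / 0.2 = -0.0943 / 0.2 = -0.4716
A_new/A_old = e^-0.4716 ≈ 0.624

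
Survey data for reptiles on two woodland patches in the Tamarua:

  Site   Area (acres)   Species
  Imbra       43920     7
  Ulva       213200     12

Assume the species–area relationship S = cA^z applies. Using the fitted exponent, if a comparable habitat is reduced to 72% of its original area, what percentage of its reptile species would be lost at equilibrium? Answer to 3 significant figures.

z = ln(12/7) / ln(213200/43920) = 0.5390 / 1.5799 = 0.3412
S_new/S_old = (A_new/A_old)^z = 0.72^0.3412 = exp(0.3412 × -0.3285) = 0.894
Fraction lost = 1 − 0.894 = 0.106

10.6%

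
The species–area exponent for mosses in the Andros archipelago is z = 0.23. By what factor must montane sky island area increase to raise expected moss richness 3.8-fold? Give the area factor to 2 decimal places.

(A₂/A₁)^0.23 = 3.8, so A₂/A₁ = 3.8^(1/0.23) = 3.8^4.348
ln(A₂/A₁) = ln 3.8 / 0.23 = 1.3350 / 0.23 = 5.8044
A₂/A₁ = e^5.8044 ≈ 331.7

331.74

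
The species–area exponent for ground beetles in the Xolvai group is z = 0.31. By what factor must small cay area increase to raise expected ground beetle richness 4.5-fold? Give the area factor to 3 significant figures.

(A₂/A₁)^0.31 = 4.5, so A₂/A₁ = 4.5^(1/0.31) = 4.5^3.226
ln(A₂/A₁) = ln 4.5 / 0.31 = 1.5041 / 0.31 = 4.8519
A₂/A₁ = e^4.8519 ≈ 128

128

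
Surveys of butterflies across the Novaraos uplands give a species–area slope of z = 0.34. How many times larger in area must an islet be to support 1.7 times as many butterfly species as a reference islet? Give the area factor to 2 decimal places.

4.76

(A₂/A₁)^0.34 = 1.7, so A₂/A₁ = 1.7^(1/0.34) = 1.7^2.941
ln(A₂/A₁) = ln 1.7 / 0.34 = 0.5306 / 0.34 = 1.5607
A₂/A₁ = e^1.5607 ≈ 4.762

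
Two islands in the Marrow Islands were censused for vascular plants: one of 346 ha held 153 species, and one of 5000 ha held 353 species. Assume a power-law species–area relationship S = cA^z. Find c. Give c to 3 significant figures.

z = ln(S₂/S₁) / ln(A₂/A₁) = ln(353/153) / ln(5000/346) = 0.8360 / 2.6708 = 0.3130
c = S₁ / A₁^z = 153 / 346^0.3130 = 153 / 6.235 = 24.54

24.5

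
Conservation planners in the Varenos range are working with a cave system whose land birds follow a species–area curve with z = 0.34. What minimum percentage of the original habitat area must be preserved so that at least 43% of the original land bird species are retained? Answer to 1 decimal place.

8.4%

Need (A_new/A_old)^0.34 = 0.43, so A_new/A_old = 0.43^(1/0.34) = 0.43^2.941
ln(A_new/A_old) = ln 0.43 / 0.34 = -0.8440 / 0.34 = -2.4823
A_new/A_old = e^-2.4823 ≈ 0.08355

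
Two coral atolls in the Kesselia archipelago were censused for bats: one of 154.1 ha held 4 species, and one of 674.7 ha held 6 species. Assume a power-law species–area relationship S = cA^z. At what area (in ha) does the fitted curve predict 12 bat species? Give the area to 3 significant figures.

z = ln(6/4) / ln(674.7/154.1) = 0.4055 / 1.4767 = 0.2746
c = 4 / 154.1^0.2746 = 4 / 3.988 = 1.003
A = (12/1.003)^(1/0.2746) ⇒ ln A = ln(11.96)/0.2746 = 9.0386
A = e^9.0386 ≈ 8422 ha

8420 ha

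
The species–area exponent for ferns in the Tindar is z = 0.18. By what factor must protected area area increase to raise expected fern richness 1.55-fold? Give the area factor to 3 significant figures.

11.4

(A₂/A₁)^0.18 = 1.55, so A₂/A₁ = 1.55^(1/0.18) = 1.55^5.556
ln(A₂/A₁) = ln 1.55 / 0.18 = 0.4383 / 0.18 = 2.4347
A₂/A₁ = e^2.4347 ≈ 11.41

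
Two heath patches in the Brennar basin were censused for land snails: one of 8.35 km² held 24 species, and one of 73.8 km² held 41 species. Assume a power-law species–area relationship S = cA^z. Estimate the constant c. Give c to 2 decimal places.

z = ln(S₂/S₁) / ln(A₂/A₁) = ln(41/24) / ln(73.8/8.35) = 0.5355 / 2.1791 = 0.2458
c = S₁ / A₁^z = 24 / 8.35^0.2458 = 24 / 1.685 = 14.25

14.25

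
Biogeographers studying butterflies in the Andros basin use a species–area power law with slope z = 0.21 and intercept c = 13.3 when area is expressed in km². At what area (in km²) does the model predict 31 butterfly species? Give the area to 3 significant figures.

56.2 km²

31 = 13.3 × A^0.21  ⇒  A^0.21 = 31/13.3 = 2.331
ln A = ln(2.331) / 0.21 = 0.8462 / 0.21 = 4.0296
A = e^4.0296 ≈ 56.24 km²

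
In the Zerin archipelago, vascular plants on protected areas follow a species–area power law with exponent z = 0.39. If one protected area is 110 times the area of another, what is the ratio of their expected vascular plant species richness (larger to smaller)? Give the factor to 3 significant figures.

S₂/S₁ = (A₂/A₁)^z = 110^0.39
ln(S₂/S₁) = 0.39 × ln 110 = 0.39 × 4.7005 = 1.8332
S₂/S₁ = e^1.8332 ≈ 6.254

6.25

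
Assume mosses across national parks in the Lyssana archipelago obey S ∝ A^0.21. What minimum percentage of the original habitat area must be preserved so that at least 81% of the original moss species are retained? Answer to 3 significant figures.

Need (A_new/A_old)^0.21 = 0.81, so A_new/A_old = 0.81^(1/0.21) = 0.81^4.762
ln(A_new/A_old) = ln 0.81 / 0.21 = -0.2107 / 0.21 = -1.0034
A_new/A_old = e^-1.0034 ≈ 0.3666

36.7%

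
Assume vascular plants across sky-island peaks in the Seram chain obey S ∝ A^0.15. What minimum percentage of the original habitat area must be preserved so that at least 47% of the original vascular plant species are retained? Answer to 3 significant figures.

0.652%

Need (A_new/A_old)^0.15 = 0.47, so A_new/A_old = 0.47^(1/0.15) = 0.47^6.667
ln(A_new/A_old) = ln 0.47 / 0.15 = -0.7550 / 0.15 = -5.0335
A_new/A_old = e^-5.0335 ≈ 0.006516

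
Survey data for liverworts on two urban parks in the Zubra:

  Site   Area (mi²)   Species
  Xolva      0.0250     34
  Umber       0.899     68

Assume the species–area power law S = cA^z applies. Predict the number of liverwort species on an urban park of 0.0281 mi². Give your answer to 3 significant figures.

z = ln(68/34) / ln(0.899/0.025) = 0.6931 / 3.5824 = 0.1935
c = 34 / 0.025^0.1935 = 34 / 0.4898 = 69.42
S₃ = 69.42 × 0.0281^0.1935 = 69.42 × 0.501 ≈ 34.78

34.8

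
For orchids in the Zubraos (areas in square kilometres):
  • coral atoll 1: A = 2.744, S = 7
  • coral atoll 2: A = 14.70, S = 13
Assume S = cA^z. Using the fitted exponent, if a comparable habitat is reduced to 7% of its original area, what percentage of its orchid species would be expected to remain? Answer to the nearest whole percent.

z = ln(13/7) / ln(14.7/2.744) = 0.6190 / 1.6784 = 0.3688
S_new/S_old = (A_new/A_old)^z = 0.07^0.3688 = exp(0.3688 × -2.6593) = 0.375

38%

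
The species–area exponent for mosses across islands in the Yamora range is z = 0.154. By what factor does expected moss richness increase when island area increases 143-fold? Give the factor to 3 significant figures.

2.15

S₂/S₁ = (A₂/A₁)^z = 143^0.154
ln(S₂/S₁) = 0.154 × ln 143 = 0.154 × 4.9628 = 0.7643
S₂/S₁ = e^0.7643 ≈ 2.147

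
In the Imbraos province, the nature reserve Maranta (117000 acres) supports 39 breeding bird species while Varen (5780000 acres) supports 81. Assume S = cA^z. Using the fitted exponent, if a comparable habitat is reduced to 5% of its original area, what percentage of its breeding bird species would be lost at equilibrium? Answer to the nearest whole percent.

43%

z = ln(81/39) / ln(5780000/117000) = 0.7309 / 3.9000 = 0.1874
S_new/S_old = (A_new/A_old)^z = 0.05^0.1874 = exp(0.1874 × -2.9957) = 0.5704
Fraction lost = 1 − 0.5704 = 0.4296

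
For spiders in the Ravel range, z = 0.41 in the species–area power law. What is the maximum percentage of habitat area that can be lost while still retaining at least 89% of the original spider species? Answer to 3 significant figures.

24.7%

Need (A_new/A_old)^0.41 = 0.89, so A_new/A_old = 0.89^(1/0.41) = 0.89^2.439
ln(A_new/A_old) = ln 0.89 / 0.41 = -0.1165 / 0.41 = -0.2842
A_new/A_old = e^-0.2842 ≈ 0.7526
Fraction that can be lost = 1 − 0.7526 = 0.2474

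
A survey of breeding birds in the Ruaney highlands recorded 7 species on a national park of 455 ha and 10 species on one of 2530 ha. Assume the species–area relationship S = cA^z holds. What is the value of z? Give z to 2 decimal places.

Taking logs: ln S = ln c + z ln A, so z = (ln S₂ − ln S₁)/(ln A₂ − ln A₁).
z = ln(10/7) / ln(2530/455) = ln(1.429) / ln(5.56) = 0.3567 / 1.7157 = 0.2079

0.21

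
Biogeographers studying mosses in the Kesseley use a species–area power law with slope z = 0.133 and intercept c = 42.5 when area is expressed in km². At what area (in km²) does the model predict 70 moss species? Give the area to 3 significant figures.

42.6 km²

70 = 42.5 × A^0.133  ⇒  A^0.133 = 70/42.5 = 1.647
ln A = ln(1.647) / 0.133 = 0.4990 / 0.133 = 3.7518
A = e^3.7518 ≈ 42.6 km²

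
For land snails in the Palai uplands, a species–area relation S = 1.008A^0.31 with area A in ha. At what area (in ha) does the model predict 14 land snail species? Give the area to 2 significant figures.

14 = 1.008 × A^0.31  ⇒  A^0.31 = 14/1.008 = 13.89
ln A = ln(13.89) / 0.31 = 2.6311 / 0.31 = 8.4874
A = e^8.4874 ≈ 4853 ha

4900 ha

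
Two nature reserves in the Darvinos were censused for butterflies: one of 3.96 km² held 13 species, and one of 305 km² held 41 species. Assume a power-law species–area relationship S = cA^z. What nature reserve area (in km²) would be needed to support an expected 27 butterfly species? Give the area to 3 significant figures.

z = ln(41/13) / ln(305/3.96) = 1.1486 / 4.3441 = 0.2644
c = 13 / 3.96^0.2644 = 13 / 1.439 = 9.035
A = (27/9.035)^(1/0.2644) ⇒ ln A = ln(2.989)/0.2644 = 4.1404
A = e^4.1404 ≈ 62.83 km²

62.8 km²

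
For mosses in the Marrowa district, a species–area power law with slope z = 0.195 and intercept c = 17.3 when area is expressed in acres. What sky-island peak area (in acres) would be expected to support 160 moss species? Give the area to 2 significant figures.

160 = 17.3 × A^0.195  ⇒  A^0.195 = 160/17.3 = 9.249
ln A = ln(9.249) / 0.195 = 2.2245 / 0.195 = 11.4075
A = e^11.4075 ≈ 89996 acres

90000 acres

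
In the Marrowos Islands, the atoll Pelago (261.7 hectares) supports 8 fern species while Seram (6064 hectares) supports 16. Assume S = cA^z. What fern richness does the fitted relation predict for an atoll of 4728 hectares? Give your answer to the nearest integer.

15

z = ln(16/8) / ln(6064/261.7) = 0.6931 / 3.1429 = 0.2205
c = 8 / 261.7^0.2205 = 8 / 3.414 = 2.343
S₃ = 2.343 × 4728^0.2205 = 2.343 × 6.463 ≈ 15.15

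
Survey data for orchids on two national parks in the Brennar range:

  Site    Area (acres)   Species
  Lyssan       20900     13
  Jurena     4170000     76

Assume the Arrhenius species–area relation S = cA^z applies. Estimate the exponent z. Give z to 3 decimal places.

0.333

Taking logs: ln S = ln c + z ln A, so z = (ln S₂ − ln S₁)/(ln A₂ − ln A₁).
z = ln(76/13) / ln(4170000/20900) = ln(5.846) / ln(199.5) = 1.7658 / 5.2959 = 0.3334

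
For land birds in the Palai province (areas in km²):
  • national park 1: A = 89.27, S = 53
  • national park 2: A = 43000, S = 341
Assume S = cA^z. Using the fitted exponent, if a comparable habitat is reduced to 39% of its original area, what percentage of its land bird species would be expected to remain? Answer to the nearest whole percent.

75%

z = ln(341/53) / ln(43000/89.27) = 1.8616 / 6.1773 = 0.3014
S_new/S_old = (A_new/A_old)^z = 0.39^0.3014 = exp(0.3014 × -0.9416) = 0.7529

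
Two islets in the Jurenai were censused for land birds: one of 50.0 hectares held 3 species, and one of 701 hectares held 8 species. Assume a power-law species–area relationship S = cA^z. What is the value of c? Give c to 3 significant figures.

0.701

z = ln(S₂/S₁) / ln(A₂/A₁) = ln(8/3) / ln(701/50) = 0.9808 / 2.6405 = 0.3715
c = S₁ / A₁^z = 3 / 50^0.3715 = 3 / 4.277 = 0.7015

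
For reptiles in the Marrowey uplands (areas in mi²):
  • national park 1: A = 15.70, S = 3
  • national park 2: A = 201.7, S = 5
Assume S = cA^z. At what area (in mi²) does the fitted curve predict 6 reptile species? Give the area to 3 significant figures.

502 mi²

z = ln(5/3) / ln(201.7/15.7) = 0.5108 / 2.5531 = 0.2001
c = 3 / 15.7^0.2001 = 3 / 1.735 = 1.729
A = (6/1.729)^(1/0.2001) ⇒ ln A = ln(3.47)/0.2001 = 6.2180
A = e^6.2180 ≈ 501.7 mi²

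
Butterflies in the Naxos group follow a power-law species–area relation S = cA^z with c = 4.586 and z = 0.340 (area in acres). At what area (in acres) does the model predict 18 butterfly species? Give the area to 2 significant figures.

18 = 4.586 × A^0.34  ⇒  A^0.34 = 18/4.586 = 3.925
ln A = ln(3.925) / 0.34 = 1.3674 / 0.34 = 4.0217
A = e^4.0217 ≈ 55.79 acres

56 acres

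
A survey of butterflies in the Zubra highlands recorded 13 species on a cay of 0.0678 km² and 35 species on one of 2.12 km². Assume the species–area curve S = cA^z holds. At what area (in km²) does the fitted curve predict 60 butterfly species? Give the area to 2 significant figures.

14 km²

z = ln(35/13) / ln(2.12/0.0678) = 0.9904 / 3.4426 = 0.2877
c = 13 / 0.0678^0.2877 = 13 / 0.4611 = 28.2
A = (60/28.2)^(1/0.2877) ⇒ ln A = ln(2.128)/0.2877 = 2.6250
A = e^2.6250 ≈ 13.8 km²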